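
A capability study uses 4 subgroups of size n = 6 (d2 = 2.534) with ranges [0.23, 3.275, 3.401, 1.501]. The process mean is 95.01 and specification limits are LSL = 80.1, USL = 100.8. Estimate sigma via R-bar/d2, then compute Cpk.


R_bar = (0.23 + 3.275 + 3.401 + 1.501) / 4 = 2.10175
sigma = R_bar / d2 = 2.10175 / 2.534 = 0.82941989
Cp = (USL - LSL)/(6*sigma) = (100.8 - 80.1)/(6*0.82941989) = 4.1595
Cpu = (100.8 - 95.01)/(3*0.82941989) = 2.3269
Cpl = (95.01 - 80.1)/(3*0.82941989) = 5.9921
Cpk = min(Cpu, Cpl) = 2.3269

2.3269


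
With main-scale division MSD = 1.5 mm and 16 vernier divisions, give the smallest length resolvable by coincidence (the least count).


LC = MSD / n_div
= 1.5 / 16
= 0.0938

0.0938


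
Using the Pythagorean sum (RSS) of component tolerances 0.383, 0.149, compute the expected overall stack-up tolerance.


RSS = sqrt(0.383^2 + 0.149^2)
= sqrt(0.16889)
= 0.4110

0.4110


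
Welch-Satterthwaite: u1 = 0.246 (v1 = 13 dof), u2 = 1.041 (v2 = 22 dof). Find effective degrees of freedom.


uc = sqrt(u1^2 + u2^2) = sqrt(0.246^2 + 1.041^2) = 1.0696714
v_eff = uc^4 / (u1^4/v1 + u2^4/v2)
= 1.0696714^4 / (0.246^4/13 + 1.041^4/22)
= 1.3091866 / 0.053661912
v_eff = 24.3969

24.3969


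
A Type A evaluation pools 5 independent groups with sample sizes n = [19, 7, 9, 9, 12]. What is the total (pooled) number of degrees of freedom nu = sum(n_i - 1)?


nu = sum_i (n_i - 1)
nu = ((19 - 1) + (7 - 1) + (9 - 1) + (9 - 1) + (12 - 1))
nu = 18 + 6 + 8 + 8 + 11
nu = 51

51


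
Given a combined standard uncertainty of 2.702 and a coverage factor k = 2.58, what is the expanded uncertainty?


U = k * uc
U = 2.58 * 2.702
U = 6.9712

6.9712


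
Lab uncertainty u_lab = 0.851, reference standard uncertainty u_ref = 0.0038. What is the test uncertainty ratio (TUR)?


TUR = u_lab / u_ref
= 0.851 / 0.0038
= 223.9474

223.9474


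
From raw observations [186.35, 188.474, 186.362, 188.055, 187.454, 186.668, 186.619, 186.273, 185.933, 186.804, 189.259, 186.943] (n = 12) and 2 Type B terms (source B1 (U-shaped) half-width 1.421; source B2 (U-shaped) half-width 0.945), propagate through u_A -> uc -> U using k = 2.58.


mean = (186.35 + 188.474 + 186.362 + 188.055 + 187.454 + 186.668 + 186.619 + 186.273 + 185.933 + 186.804 + 189.259 + 186.943) / 12 = 187.0995
s = sqrt(sum((x - mean)^2)/(n-1)) = 1.0121852
u_A = s / sqrt(n) = 1.0121852 / sqrt(12) = 0.2921927
u_B1 = 1.421 / sqrt(2) = 1.0047987
u_B2 = 0.945 / sqrt(2) = 0.66821591
uc = sqrt(0.2921927^2 + 1.0047987^2 + 0.66821591^2) = 1.2415754
U = k * uc = 2.58 * 1.2415754
U = 3.2033

3.2033


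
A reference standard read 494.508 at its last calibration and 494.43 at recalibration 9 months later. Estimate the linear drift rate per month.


rate = (v2 - v1) / months
= (494.43 - 494.508) / 9
= -0.0780 / 9
= -0.0087

-0.0087


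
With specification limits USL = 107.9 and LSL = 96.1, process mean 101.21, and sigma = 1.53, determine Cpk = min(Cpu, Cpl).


Cpu = (USL - mean) / (3*sigma) = (107.9 - 101.21) / (3*1.53) = 1.4575
Cpl = (mean - LSL) / (3*sigma) = (101.21 - 96.1) / (3*1.53) = 1.1133
Cpk = min(Cpu, Cpl) = 1.1133

1.1133


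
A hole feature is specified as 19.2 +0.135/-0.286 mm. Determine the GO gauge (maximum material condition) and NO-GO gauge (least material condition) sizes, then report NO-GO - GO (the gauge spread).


GO = nominal - lower_tol (smallest hole = maximum material condition)
GO = 19.2 - 0.286 = 18.914
NO-GO = nominal + upper_tol (largest hole = least material condition)
NO-GO = 19.2 + 0.135 = 19.335
spread = NO-GO - GO = 19.335 - 18.914 = 0.4210

0.4210


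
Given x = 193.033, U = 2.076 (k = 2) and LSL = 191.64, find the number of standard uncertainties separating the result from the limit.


u = U / k = 2.076 / 2 = 1.038
margin = |LSL - x| = |191.64 - 193.033| = 1.393
z = margin / u = 1.393 / 1.038
z = 1.3420

1.3420


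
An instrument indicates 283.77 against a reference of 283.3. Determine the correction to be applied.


Correction = standard - reading
= 283.3 - 283.77
= -0.4700

-0.4700


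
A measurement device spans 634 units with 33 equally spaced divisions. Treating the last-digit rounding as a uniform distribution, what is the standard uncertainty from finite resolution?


resolution = range / divisions
resolution = 634 / 33 = 19.212121
u_res = resolution / (2*sqrt(3))
u_res = 19.212121 / 3.4641016
u_res = 5.5461

5.5461


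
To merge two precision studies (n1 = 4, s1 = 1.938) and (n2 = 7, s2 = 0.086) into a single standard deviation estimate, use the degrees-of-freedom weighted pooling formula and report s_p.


s_p = sqrt(((n1-1)*s1^2 + (n2-1)*s2^2) / (n1+n2-2))
numerator = (4-1)*1.938^2 + (7-1)*0.086^2 = 11.267532 + 0.044376 = 11.311908
denominator = 4 + 7 - 2 = 9
s_p^2 = 11.311908 / 9 = 1.2568787
s_p = sqrt(1.2568787) = 1.1211

1.1211


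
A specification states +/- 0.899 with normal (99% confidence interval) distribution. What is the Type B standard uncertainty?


u_B = half_width / 2.576
u_B = 0.899 / 2.576
u_B = 0.3490

0.3490


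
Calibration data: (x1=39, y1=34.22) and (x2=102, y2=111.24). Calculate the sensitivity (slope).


slope = (y2 - y1) / (x2 - x1)
= (111.24 - 34.22) / (102 - 39)
= 77.0200 / 63
= 1.2225

1.2225


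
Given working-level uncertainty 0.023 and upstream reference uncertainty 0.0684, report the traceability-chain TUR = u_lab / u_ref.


TUR = u_lab / u_ref
= 0.023 / 0.0684
= 0.3363

0.3363


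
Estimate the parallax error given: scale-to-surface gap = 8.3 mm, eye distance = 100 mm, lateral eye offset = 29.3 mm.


error = h * offset / d
= 8.3 * 29.3 / 100
= 2.4319

2.4319


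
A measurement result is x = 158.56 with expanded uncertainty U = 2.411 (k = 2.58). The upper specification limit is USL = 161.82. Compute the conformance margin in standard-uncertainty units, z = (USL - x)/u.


u = U / k = 2.411 / 2.58 = 0.93449612
margin = |USL - x| = |161.82 - 158.56| = 3.26
z = margin / u = 3.26 / 0.93449612
z = 3.4885

3.4885


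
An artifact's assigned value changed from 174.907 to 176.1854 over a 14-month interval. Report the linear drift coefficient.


rate = (v2 - v1) / months
= (176.1854 - 174.907) / 14
= 1.2784 / 14
= 0.0913

0.0913


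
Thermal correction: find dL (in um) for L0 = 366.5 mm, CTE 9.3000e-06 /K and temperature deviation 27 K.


dL = L * alpha * dT
= 366.5 * 9.3000e-06 * 27
= 0.0920281 mm
dL_um = 0.0920281 * 1000 = 92.0281 um

92.0281


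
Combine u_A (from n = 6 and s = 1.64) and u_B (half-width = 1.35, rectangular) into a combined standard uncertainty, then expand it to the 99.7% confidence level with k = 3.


u_A = s / sqrt(n) = 1.64 / sqrt(6) = 0.6695272
u_B = half_width / sqrt(3) = 1.35 / sqrt(3) = 0.77942286
uc = sqrt(u_A^2 + u_B^2) = sqrt(0.6695272^2 + 0.77942286^2) = 1.0275051
U = k * uc = 3 * 1.0275051
U = 3.0825

3.0825


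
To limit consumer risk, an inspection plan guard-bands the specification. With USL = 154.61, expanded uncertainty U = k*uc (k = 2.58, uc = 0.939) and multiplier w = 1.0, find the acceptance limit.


U = k * uc = 2.58 * 0.939 = 2.42262
guard band g = w * U = 1.0 * 2.42262 = 2.42262
AL = USL - g = 154.61 - 2.42262
AL = 152.1874

152.1874


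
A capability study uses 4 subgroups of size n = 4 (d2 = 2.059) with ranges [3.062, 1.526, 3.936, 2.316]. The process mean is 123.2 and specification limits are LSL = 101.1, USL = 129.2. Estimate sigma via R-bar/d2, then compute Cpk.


R_bar = (3.062 + 1.526 + 3.936 + 2.316) / 4 = 2.71
sigma = R_bar / d2 = 2.71 / 2.059 = 1.3161729
Cp = (USL - LSL)/(6*sigma) = (129.2 - 101.1)/(6*1.3161729) = 3.5583
Cpu = (129.2 - 123.2)/(3*1.3161729) = 1.5196
Cpl = (123.2 - 101.1)/(3*1.3161729) = 5.5970
Cpk = min(Cpu, Cpl) = 1.5196

1.5196


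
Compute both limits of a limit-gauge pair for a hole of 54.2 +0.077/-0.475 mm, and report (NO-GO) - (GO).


GO = nominal - lower_tol (smallest hole = maximum material condition)
GO = 54.2 - 0.475 = 53.725
NO-GO = nominal + upper_tol (largest hole = least material condition)
NO-GO = 54.2 + 0.077 = 54.277
spread = NO-GO - GO = 54.277 - 53.725 = 0.5520

0.5520


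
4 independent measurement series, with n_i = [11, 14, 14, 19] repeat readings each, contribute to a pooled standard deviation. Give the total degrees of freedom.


nu = sum_i (n_i - 1)
nu = ((11 - 1) + (14 - 1) + (14 - 1) + (19 - 1))
nu = 10 + 13 + 13 + 18
nu = 54

54


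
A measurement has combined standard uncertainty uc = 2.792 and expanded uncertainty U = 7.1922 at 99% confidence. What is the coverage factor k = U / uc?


k = U / uc
k = 7.1922 / 2.792
k = 2.576

2.576


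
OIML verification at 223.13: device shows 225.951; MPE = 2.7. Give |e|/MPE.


e = indication - reference = 225.951 - 223.13 = 2.8210
|e| = 2.8210
ratio = |e| / MPE = 2.8210 / 2.7
ratio = 1.0448

1.0448


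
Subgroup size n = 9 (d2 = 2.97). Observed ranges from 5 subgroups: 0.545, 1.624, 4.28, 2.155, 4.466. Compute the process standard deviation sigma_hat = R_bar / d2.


R_bar = (0.545 + 1.624 + 4.28 + 2.155 + 4.466) / 5
R_bar = 13.07 / 5 = 2.614
sigma_hat = R_bar / d2 = 2.614 / 2.97 = 0.8801

0.8801


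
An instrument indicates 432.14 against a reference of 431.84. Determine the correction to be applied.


Correction = standard - reading
= 431.84 - 432.14
= -0.3000

-0.3000


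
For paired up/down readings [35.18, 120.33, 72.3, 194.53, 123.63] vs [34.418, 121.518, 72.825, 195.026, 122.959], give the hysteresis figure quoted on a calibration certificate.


|35.18 - 34.418| = 0.7620
|120.33 - 121.518| = 1.1880
|72.3 - 72.825| = 0.5250
|194.53 - 195.026| = 0.4960
|123.63 - 122.959| = 0.6710
hysteresis = max(diffs) = 1.1880

1.1880


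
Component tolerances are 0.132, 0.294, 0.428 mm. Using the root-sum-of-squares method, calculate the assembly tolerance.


RSS = sqrt(0.132^2 + 0.294^2 + 0.428^2)
= sqrt(0.287044)
= 0.5358

0.5358


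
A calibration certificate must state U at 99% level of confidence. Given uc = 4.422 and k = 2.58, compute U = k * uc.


U = k * uc
U = 2.58 * 4.422
U = 11.4088

11.4088


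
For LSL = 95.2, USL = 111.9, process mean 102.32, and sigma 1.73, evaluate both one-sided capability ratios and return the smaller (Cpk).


Cpu = (USL - mean) / (3*sigma) = (111.9 - 102.32) / (3*1.73) = 1.8459
Cpl = (mean - LSL) / (3*sigma) = (102.32 - 95.2) / (3*1.73) = 1.3719
Cpk = min(Cpu, Cpl) = 1.3719

1.3719


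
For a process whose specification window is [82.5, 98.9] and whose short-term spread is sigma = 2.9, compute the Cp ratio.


Cp = (USL - LSL) / (6 * sigma)
= (98.9 - 82.5) / (6 * 2.9)
= 16.4000 / 17.4000
= 0.9425

0.9425


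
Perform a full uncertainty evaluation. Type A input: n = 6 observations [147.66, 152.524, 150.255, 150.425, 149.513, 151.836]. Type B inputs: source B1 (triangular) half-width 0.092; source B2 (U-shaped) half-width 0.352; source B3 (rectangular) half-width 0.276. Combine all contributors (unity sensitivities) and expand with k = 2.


mean = (147.66 + 152.524 + 150.255 + 150.425 + 149.513 + 151.836) / 6 = 150.3688333
s = sqrt(sum((x - mean)^2)/(n-1)) = 1.725321
u_A = s / sqrt(n) = 1.725321 / sqrt(6) = 0.70435935
u_B1 = 0.092 / sqrt(6) = 0.037558843
u_B2 = 0.352 / sqrt(2) = 0.24890159
u_B3 = 0.276 / sqrt(3) = 0.15934867
uc = sqrt(0.70435935^2 + 0.037558843^2 + 0.24890159^2 + 0.15934867^2) = 0.76477236
U = k * uc = 2 * 0.76477236
U = 1.5295

1.5295


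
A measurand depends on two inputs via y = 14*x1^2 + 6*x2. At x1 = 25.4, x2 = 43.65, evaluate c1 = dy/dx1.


y = 14*x1^2 + 6*x2
dy/dx1 = 2*14*x1
Evaluate at x1 = 25.4: c1 = 28 * 25.4
c1 = 711.2000

711.2000


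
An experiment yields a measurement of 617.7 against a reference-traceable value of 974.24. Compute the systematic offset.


Systematic error = measured - true
= 617.7 - 974.24
= -356.5400

-356.5400


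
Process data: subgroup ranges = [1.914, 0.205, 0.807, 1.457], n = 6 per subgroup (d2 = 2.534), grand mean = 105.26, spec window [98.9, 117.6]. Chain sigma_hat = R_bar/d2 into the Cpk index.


R_bar = (1.914 + 0.205 + 0.807 + 1.457) / 4 = 1.09575
sigma = R_bar / d2 = 1.09575 / 2.534 = 0.4324191
Cp = (USL - LSL)/(6*sigma) = (117.6 - 98.9)/(6*0.4324191) = 7.2075
Cpu = (117.6 - 105.26)/(3*0.4324191) = 9.5124
Cpl = (105.26 - 98.9)/(3*0.4324191) = 4.9027
Cpk = min(Cpu, Cpl) = 4.9027

4.9027


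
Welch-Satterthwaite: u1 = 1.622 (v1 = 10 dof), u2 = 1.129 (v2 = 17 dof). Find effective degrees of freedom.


uc = sqrt(u1^2 + u2^2) = sqrt(1.622^2 + 1.129^2) = 1.9762401
v_eff = uc^4 / (u1^4/v1 + u2^4/v2)
= 1.9762401^4 / (1.622^4/10 + 1.129^4/17)
= 15.253125 / 0.78772622
v_eff = 19.3635

19.3635


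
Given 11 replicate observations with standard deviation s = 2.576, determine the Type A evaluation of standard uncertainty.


u_A = s / sqrt(n)
u_A = 2.576 / sqrt(11)
u_A = 2.576 / 3.3166248
u_A = 0.7767

0.7767


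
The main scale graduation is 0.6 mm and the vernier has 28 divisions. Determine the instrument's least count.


LC = MSD / n_div
= 0.6 / 28
= 0.0214

0.0214


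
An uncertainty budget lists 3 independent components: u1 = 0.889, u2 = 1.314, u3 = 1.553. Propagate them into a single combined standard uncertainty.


uc = sqrt(0.889^2 + 1.314^2 + 1.553^2)
uc = sqrt(4.928726)
uc = 2.2201

2.2201


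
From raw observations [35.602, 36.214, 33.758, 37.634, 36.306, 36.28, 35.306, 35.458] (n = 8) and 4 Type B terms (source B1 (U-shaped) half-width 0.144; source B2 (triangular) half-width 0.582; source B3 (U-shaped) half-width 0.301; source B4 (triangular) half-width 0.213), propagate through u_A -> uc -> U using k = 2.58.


mean = (35.602 + 36.214 + 33.758 + 37.634 + 36.306 + 36.28 + 35.306 + 35.458) / 8 = 35.81975
s = sqrt(sum((x - mean)^2)/(n-1)) = 1.107651
u_A = s / sqrt(n) = 1.107651 / sqrt(8) = 0.39161377
u_B1 = 0.144 / sqrt(2) = 0.10182338
u_B2 = 0.582 / sqrt(6) = 0.23760051
u_B3 = 0.301 / sqrt(2) = 0.21283914
u_B4 = 0.213 / sqrt(6) = 0.086956886
uc = sqrt(0.39161377^2 + 0.10182338^2 + 0.23760051^2 + 0.21283914^2 + 0.086956886^2) = 0.52253741
U = k * uc = 2.58 * 0.52253741
U = 1.3481

1.3481


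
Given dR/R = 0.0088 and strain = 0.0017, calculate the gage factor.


GF = (dR/R) / epsilon
= 0.0088 / 0.0017
= 5.1765

5.1765


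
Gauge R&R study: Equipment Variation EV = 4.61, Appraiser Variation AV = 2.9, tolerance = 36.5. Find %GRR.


GRR = sqrt(EV^2 + AV^2) = sqrt(4.61^2 + 2.9^2) = 5.4462923
%GRR = GRR / tol * 100 = 5.4462923 / 36.5 * 100
%GRR = 14.9213

14.9213


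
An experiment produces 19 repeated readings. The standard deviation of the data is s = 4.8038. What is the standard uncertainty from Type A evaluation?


u_A = s / sqrt(n)
u_A = 4.8038 / sqrt(19)
u_A = 4.8038 / 4.3588989
u_A = 1.1021

1.1021


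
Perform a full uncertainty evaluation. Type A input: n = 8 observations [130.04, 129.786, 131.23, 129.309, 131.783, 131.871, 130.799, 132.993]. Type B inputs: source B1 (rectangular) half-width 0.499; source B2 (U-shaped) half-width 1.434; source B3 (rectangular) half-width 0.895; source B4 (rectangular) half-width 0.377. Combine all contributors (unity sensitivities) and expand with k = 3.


mean = (130.04 + 129.786 + 131.23 + 129.309 + 131.783 + 131.871 + 130.799 + 132.993) / 8 = 130.976375
s = sqrt(sum((x - mean)^2)/(n-1)) = 1.2356312
u_A = s / sqrt(n) = 1.2356312 / sqrt(8) = 0.4368616
u_B1 = 0.499 / sqrt(3) = 0.28809778
u_B2 = 1.434 / sqrt(2) = 1.0139911
u_B3 = 0.895 / sqrt(3) = 0.51672849
u_B4 = 0.377 / sqrt(3) = 0.21766105
uc = sqrt(0.4368616^2 + 0.28809778^2 + 1.0139911^2 + 0.51672849^2 + 0.21766105^2) = 1.2713815
U = k * uc = 3 * 1.2713815
U = 3.8141

3.8141


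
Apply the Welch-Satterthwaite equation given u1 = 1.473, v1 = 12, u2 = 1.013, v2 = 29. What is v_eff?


uc = sqrt(u1^2 + u2^2) = sqrt(1.473^2 + 1.013^2) = 1.7877075
v_eff = uc^4 / (u1^4/v1 + u2^4/v2)
= 1.7877075^4 / (1.473^4/12 + 1.013^4/29)
= 10.213765 / 0.42862146
v_eff = 23.8293

23.8293


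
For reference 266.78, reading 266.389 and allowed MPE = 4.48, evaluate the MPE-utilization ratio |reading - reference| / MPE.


e = indication - reference = 266.389 - 266.78 = -0.3910
|e| = 0.3910
ratio = |e| / MPE = 0.3910 / 4.48
ratio = 0.0873

0.0873


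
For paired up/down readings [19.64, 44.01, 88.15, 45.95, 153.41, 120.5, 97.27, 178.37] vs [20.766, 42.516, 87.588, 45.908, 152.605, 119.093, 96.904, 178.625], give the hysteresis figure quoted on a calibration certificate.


|19.64 - 20.766| = 1.1260
|44.01 - 42.516| = 1.4940
|88.15 - 87.588| = 0.5620
|45.95 - 45.908| = 0.0420
|153.41 - 152.605| = 0.8050
|120.5 - 119.093| = 1.4070
|97.27 - 96.904| = 0.3660
|178.37 - 178.625| = 0.2550
hysteresis = max(diffs) = 1.4940

1.4940


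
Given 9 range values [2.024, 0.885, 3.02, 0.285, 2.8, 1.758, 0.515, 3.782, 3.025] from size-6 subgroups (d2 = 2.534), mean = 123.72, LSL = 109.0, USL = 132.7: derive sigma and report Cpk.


R_bar = (2.024 + 0.885 + 3.02 + 0.285 + 2.8 + 1.758 + 0.515 + 3.782 + 3.025) / 9 = 2.0104444
sigma = R_bar / d2 = 2.0104444 / 2.534 = 0.79338769
Cp = (USL - LSL)/(6*sigma) = (132.7 - 109.0)/(6*0.79338769) = 4.9787
Cpu = (132.7 - 123.72)/(3*0.79338769) = 3.7729
Cpl = (123.72 - 109.0)/(3*0.79338769) = 6.1845
Cpk = min(Cpu, Cpl) = 3.7729

3.7729


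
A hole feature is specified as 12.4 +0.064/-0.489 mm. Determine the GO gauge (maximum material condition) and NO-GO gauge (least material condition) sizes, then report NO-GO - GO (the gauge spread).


GO = nominal - lower_tol (smallest hole = maximum material condition)
GO = 12.4 - 0.489 = 11.911
NO-GO = nominal + upper_tol (largest hole = least material condition)
NO-GO = 12.4 + 0.064 = 12.464
spread = NO-GO - GO = 12.464 - 11.911 = 0.5530

0.5530


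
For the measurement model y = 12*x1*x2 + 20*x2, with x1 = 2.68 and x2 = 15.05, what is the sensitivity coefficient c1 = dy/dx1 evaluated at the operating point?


y = 12*x1*x2 + 20*x2
dy/dx1 = 12*x2
Evaluate at x2 = 15.05: c1 = 12 * 15.05
c1 = 180.6000

180.6000


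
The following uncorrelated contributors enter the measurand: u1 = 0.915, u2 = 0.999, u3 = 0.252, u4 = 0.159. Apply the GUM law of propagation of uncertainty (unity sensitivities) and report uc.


uc = sqrt(0.915^2 + 0.999^2 + 0.252^2 + 0.159^2)
uc = sqrt(1.924011)
uc = 1.3871

1.3871


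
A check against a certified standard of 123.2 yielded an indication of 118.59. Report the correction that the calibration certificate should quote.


Correction = standard - reading
= 123.2 - 118.59
= 4.6100

4.6100


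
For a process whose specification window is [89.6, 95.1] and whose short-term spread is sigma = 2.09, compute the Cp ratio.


Cp = (USL - LSL) / (6 * sigma)
= (95.1 - 89.6) / (6 * 2.09)
= 5.5000 / 12.5400
= 0.4386

0.4386


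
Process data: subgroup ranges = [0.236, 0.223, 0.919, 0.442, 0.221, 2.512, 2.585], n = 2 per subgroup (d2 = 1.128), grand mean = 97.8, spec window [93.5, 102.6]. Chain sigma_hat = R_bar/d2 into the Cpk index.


R_bar = (0.236 + 0.223 + 0.919 + 0.442 + 0.221 + 2.512 + 2.585) / 7 = 1.0197143
sigma = R_bar / d2 = 1.0197143 / 1.128 = 0.90400204
Cp = (USL - LSL)/(6*sigma) = (102.6 - 93.5)/(6*0.90400204) = 1.6777
Cpu = (102.6 - 97.8)/(3*0.90400204) = 1.7699
Cpl = (97.8 - 93.5)/(3*0.90400204) = 1.5855
Cpk = min(Cpu, Cpl) = 1.5855

1.5855


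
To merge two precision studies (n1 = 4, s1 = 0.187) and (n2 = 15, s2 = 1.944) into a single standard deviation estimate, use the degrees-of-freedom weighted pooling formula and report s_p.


s_p = sqrt(((n1-1)*s1^2 + (n2-1)*s2^2) / (n1+n2-2))
numerator = (4-1)*0.187^2 + (15-1)*1.944^2 = 0.104907 + 52.907904 = 53.012811
denominator = 4 + 15 - 2 = 17
s_p^2 = 53.012811 / 17 = 3.1184006
s_p = sqrt(3.1184006) = 1.7659

1.7659


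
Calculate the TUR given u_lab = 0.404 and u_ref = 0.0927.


TUR = u_lab / u_ref
= 0.404 / 0.0927
= 4.3581

4.3581


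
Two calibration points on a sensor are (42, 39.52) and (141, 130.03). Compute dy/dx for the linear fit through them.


slope = (y2 - y1) / (x2 - x1)
= (130.03 - 39.52) / (141 - 42)
= 90.5100 / 99
= 0.9142

0.9142


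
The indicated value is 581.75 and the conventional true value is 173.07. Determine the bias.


Systematic error = measured - true
= 581.75 - 173.07
= 408.6800

408.6800


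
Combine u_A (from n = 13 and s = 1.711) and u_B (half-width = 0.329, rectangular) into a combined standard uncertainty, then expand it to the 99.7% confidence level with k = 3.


u_A = s / sqrt(n) = 1.711 / sqrt(13) = 0.47454602
u_B = half_width / sqrt(3) = 0.329 / sqrt(3) = 0.18994824
uc = sqrt(u_A^2 + u_B^2) = sqrt(0.47454602^2 + 0.18994824^2) = 0.51114994
U = k * uc = 3 * 0.51114994
U = 1.5334

1.5334


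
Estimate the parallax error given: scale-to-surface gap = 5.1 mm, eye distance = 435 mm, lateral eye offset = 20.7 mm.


error = h * offset / d
= 5.1 * 20.7 / 435
= 0.2427

0.2427


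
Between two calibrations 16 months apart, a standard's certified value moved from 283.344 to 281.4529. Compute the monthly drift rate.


rate = (v2 - v1) / months
= (281.4529 - 283.344) / 16
= -1.8911 / 16
= -0.1182

-0.1182


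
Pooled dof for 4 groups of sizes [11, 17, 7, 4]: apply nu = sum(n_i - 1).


nu = sum_i (n_i - 1)
nu = ((11 - 1) + (17 - 1) + (7 - 1) + (4 - 1))
nu = 10 + 16 + 6 + 3
nu = 35

35


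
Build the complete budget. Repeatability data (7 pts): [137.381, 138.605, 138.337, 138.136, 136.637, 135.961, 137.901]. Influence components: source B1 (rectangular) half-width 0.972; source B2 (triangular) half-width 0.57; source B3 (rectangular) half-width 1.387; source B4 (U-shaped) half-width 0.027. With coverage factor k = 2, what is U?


mean = (137.381 + 138.605 + 138.337 + 138.136 + 136.637 + 135.961 + 137.901) / 7 = 137.5654286
s = sqrt(sum((x - mean)^2)/(n-1)) = 0.96474312
u_A = s / sqrt(n) = 0.96474312 / sqrt(7) = 0.36463862
u_B1 = 0.972 / sqrt(3) = 0.56118446
u_B2 = 0.57 / sqrt(6) = 0.23270153
u_B3 = 1.387 / sqrt(3) = 0.80078482
u_B4 = 0.027 / sqrt(2) = 0.019091883
uc = sqrt(0.36463862^2 + 0.56118446^2 + 0.23270153^2 + 0.80078482^2 + 0.019091883^2) = 1.0694205
U = k * uc = 2 * 1.0694205
U = 2.1388

2.1388


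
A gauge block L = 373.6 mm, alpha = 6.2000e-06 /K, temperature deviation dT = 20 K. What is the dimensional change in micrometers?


dL = L * alpha * dT
= 373.6 * 6.2000e-06 * 20
= 0.0463264 mm
dL_um = 0.0463264 * 1000 = 46.3264 um

46.3264


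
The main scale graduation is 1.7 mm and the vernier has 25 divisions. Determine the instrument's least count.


LC = MSD / n_div
= 1.7 / 25
= 0.0680

0.0680


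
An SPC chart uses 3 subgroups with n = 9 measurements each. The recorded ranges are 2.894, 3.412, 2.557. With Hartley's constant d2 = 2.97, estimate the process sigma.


R_bar = (2.894 + 3.412 + 2.557) / 3
R_bar = 8.863 / 3 = 2.9543333
sigma_hat = R_bar / d2 = 2.9543333 / 2.97 = 0.9947

0.9947


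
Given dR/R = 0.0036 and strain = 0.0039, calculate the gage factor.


GF = (dR/R) / epsilon
= 0.0036 / 0.0039
= 0.9231

0.9231


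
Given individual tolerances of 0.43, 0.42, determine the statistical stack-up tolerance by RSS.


RSS = sqrt(0.43^2 + 0.42^2)
= sqrt(0.3613)
= 0.6011

0.6011


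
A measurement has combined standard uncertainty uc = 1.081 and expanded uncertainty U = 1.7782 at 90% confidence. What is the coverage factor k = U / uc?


k = U / uc
k = 1.7782 / 1.081
k = 1.645

1.645


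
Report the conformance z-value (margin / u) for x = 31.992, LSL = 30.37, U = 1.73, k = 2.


u = U / k = 1.73 / 2 = 0.865
margin = |LSL - x| = |30.37 - 31.992| = 1.622
z = margin / u = 1.622 / 0.865
z = 1.8751

1.8751


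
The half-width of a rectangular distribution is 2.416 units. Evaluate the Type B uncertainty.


u_B = half_width / sqrt(3)
u_B = 2.416 / 1.7320508
u_B = 1.3949

1.3949


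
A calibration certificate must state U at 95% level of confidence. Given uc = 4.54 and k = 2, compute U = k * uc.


U = k * uc
U = 2 * 4.54
U = 9.0800

9.0800


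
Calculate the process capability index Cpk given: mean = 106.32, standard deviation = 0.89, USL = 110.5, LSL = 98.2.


Cpu = (USL - mean) / (3*sigma) = (110.5 - 106.32) / (3*0.89) = 1.5655
Cpl = (mean - LSL) / (3*sigma) = (106.32 - 98.2) / (3*0.89) = 3.0412
Cpk = min(Cpu, Cpl) = 1.5655

1.5655


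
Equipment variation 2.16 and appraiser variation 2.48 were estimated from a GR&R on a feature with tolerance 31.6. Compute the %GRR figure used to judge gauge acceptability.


GRR = sqrt(EV^2 + AV^2) = sqrt(2.16^2 + 2.48^2) = 3.2887688
%GRR = GRR / tol * 100 = 3.2887688 / 31.6 * 100
%GRR = 10.4075

10.4075


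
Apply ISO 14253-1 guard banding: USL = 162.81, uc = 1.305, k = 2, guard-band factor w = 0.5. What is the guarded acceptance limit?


U = k * uc = 2 * 1.305 = 2.61
guard band g = w * U = 0.5 * 2.61 = 1.305
AL = USL - g = 162.81 - 1.305
AL = 161.5050

161.5050


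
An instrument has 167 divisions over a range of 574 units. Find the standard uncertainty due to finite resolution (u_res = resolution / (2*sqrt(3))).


resolution = range / divisions
resolution = 574 / 167 = 3.4371257
u_res = resolution / (2*sqrt(3))
u_res = 3.4371257 / 3.4641016
u_res = 0.9922

0.9922


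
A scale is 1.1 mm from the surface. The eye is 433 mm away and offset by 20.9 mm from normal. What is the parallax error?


error = h * offset / d
= 1.1 * 20.9 / 433
= 0.0531

0.0531


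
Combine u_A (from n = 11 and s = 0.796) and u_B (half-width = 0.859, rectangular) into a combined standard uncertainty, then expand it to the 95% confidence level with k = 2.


u_A = s / sqrt(n) = 0.796 / sqrt(11) = 0.24000303
u_B = half_width / sqrt(3) = 0.859 / sqrt(3) = 0.49594388
uc = sqrt(u_A^2 + u_B^2) = sqrt(0.24000303^2 + 0.49594388^2) = 0.55096441
U = k * uc = 2 * 0.55096441
U = 1.1019

1.1019


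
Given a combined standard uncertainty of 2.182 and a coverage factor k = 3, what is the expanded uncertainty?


U = k * uc
U = 3 * 2.182
U = 6.5460

6.5460


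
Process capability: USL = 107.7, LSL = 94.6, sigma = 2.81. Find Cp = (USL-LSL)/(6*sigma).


Cp = (USL - LSL) / (6 * sigma)
= (107.7 - 94.6) / (6 * 2.81)
= 13.1000 / 16.8600
= 0.7770

0.7770


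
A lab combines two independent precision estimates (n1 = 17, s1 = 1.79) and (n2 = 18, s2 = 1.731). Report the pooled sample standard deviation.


s_p = sqrt(((n1-1)*s1^2 + (n2-1)*s2^2) / (n1+n2-2))
numerator = (17-1)*1.79^2 + (18-1)*1.731^2 = 51.2656 + 50.938137 = 102.20374
denominator = 17 + 18 - 2 = 33
s_p^2 = 102.20374 / 33 = 3.097083
s_p = sqrt(3.097083) = 1.7599

1.7599


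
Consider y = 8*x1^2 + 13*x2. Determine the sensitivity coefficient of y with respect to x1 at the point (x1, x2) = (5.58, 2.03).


y = 8*x1^2 + 13*x2
dy/dx1 = 2*8*x1
Evaluate at x1 = 5.58: c1 = 16 * 5.58
c1 = 89.2800

89.2800


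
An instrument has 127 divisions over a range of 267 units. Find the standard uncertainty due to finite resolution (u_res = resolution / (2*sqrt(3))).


resolution = range / divisions
resolution = 267 / 127 = 2.1023622
u_res = resolution / (2*sqrt(3))
u_res = 2.1023622 / 3.4641016
u_res = 0.6069

0.6069


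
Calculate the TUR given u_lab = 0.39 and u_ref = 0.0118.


TUR = u_lab / u_ref
= 0.39 / 0.0118
= 33.0508

33.0508


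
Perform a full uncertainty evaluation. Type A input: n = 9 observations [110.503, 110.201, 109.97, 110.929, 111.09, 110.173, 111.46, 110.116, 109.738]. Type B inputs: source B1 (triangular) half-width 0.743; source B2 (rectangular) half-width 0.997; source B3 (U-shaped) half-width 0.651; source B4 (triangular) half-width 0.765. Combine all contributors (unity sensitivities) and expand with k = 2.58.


mean = (110.503 + 110.201 + 109.97 + 110.929 + 111.09 + 110.173 + 111.46 + 110.116 + 109.738) / 9 = 110.4644444
s = sqrt(sum((x - mean)^2)/(n-1)) = 0.57529364
u_A = s / sqrt(n) = 0.57529364 / sqrt(9) = 0.19176455
u_B1 = 0.743 / sqrt(6) = 0.30332848
u_B2 = 0.997 / sqrt(3) = 0.57561822
u_B3 = 0.651 / sqrt(2) = 0.46032651
u_B4 = 0.765 / sqrt(6) = 0.31230994
uc = sqrt(0.19176455^2 + 0.30332848^2 + 0.57561822^2 + 0.46032651^2 + 0.31230994^2) = 0.87724349
U = k * uc = 2.58 * 0.87724349
U = 2.2633

2.2633


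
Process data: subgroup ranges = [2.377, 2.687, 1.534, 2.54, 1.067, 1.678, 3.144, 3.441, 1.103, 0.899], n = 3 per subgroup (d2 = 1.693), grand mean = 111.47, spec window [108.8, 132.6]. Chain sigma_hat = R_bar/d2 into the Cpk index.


R_bar = (2.377 + 2.687 + 1.534 + 2.54 + 1.067 + 1.678 + 3.144 + 3.441 + 1.103 + 0.899) / 10 = 2.047
sigma = R_bar / d2 = 2.047 / 1.693 = 1.2090963
Cp = (USL - LSL)/(6*sigma) = (132.6 - 108.8)/(6*1.2090963) = 3.2807
Cpu = (132.6 - 111.47)/(3*1.2090963) = 5.8253
Cpl = (111.47 - 108.8)/(3*1.2090963) = 0.7361
Cpk = min(Cpu, Cpl) = 0.7361

0.7361


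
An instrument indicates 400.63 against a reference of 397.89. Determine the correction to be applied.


Correction = standard - reading
= 397.89 - 400.63
= -2.7400

-2.7400


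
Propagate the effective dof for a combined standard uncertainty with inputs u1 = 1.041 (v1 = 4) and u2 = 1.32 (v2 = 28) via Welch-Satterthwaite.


uc = sqrt(u1^2 + u2^2) = sqrt(1.041^2 + 1.32^2) = 1.6810952
v_eff = uc^4 / (u1^4/v1 + u2^4/v2)
= 1.6810952^4 / (1.041^4/4 + 1.32^4/28)
= 7.9867342 / 0.40201819
v_eff = 19.8666

19.8666


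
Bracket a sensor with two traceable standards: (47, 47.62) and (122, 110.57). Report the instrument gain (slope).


slope = (y2 - y1) / (x2 - x1)
= (110.57 - 47.62) / (122 - 47)
= 62.9500 / 75
= 0.8393

0.8393


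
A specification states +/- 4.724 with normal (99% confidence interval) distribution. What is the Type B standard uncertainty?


u_B = half_width / 2.576
u_B = 4.724 / 2.576
u_B = 1.8339

1.8339


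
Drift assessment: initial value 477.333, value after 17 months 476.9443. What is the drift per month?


rate = (v2 - v1) / months
= (476.9443 - 477.333) / 17
= -0.3887 / 17
= -0.0229

-0.0229


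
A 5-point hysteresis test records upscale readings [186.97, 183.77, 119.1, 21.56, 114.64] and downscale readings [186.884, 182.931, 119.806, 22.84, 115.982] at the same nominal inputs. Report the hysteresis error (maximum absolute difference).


|186.97 - 186.884| = 0.0860
|183.77 - 182.931| = 0.8390
|119.1 - 119.806| = 0.7060
|21.56 - 22.84| = 1.2800
|114.64 - 115.982| = 1.3420
hysteresis = max(diffs) = 1.3420

1.3420


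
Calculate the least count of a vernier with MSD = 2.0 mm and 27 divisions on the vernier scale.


LC = MSD / n_div
= 2.0 / 27
= 0.0741

0.0741


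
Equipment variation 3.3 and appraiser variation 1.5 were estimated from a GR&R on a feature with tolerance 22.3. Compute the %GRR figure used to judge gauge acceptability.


GRR = sqrt(EV^2 + AV^2) = sqrt(3.3^2 + 1.5^2) = 3.6249138
%GRR = GRR / tol * 100 = 3.6249138 / 22.3 * 100
%GRR = 16.2552

16.2552


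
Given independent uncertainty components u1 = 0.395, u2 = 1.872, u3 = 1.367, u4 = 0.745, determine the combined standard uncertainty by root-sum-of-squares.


uc = sqrt(0.395^2 + 1.872^2 + 1.367^2 + 0.745^2)
uc = sqrt(6.084123)
uc = 2.4666

2.4666


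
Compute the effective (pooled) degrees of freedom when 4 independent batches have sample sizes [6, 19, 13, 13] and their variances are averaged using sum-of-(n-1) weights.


nu = sum_i (n_i - 1)
nu = ((6 - 1) + (19 - 1) + (13 - 1) + (13 - 1))
nu = 5 + 18 + 12 + 12
nu = 47

47


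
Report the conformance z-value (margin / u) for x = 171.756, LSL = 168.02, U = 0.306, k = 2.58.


u = U / k = 0.306 / 2.58 = 0.11860465
margin = |LSL - x| = |168.02 - 171.756| = 3.736
z = margin / u = 3.736 / 0.11860465
z = 31.4996

31.4996


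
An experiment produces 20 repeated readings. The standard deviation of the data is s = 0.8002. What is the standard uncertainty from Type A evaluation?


u_A = s / sqrt(n)
u_A = 0.8002 / sqrt(20)
u_A = 0.8002 / 4.472136
u_A = 0.1789

0.1789


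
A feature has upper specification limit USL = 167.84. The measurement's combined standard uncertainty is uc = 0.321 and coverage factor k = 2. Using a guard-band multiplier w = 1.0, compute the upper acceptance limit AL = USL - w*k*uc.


U = k * uc = 2 * 0.321 = 0.642
guard band g = w * U = 1.0 * 0.642 = 0.642
AL = USL - g = 167.84 - 0.642
AL = 167.1980

167.1980


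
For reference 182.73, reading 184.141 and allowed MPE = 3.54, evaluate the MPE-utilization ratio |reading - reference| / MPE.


e = indication - reference = 184.141 - 182.73 = 1.4110
|e| = 1.4110
ratio = |e| / MPE = 1.4110 / 3.54
ratio = 0.3986

0.3986


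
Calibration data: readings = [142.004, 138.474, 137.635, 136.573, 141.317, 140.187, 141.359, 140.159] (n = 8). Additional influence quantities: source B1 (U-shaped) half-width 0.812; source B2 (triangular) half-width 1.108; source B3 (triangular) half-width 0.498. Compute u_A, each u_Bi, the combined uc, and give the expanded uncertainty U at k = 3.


mean = (142.004 + 138.474 + 137.635 + 136.573 + 141.317 + 140.187 + 141.359 + 140.159) / 8 = 139.7135
s = sqrt(sum((x - mean)^2)/(n-1)) = 1.95182
u_A = s / sqrt(n) = 1.95182 / sqrt(8) = 0.69007258
u_B1 = 0.812 / sqrt(2) = 0.57417071
u_B2 = 1.108 / sqrt(6) = 0.45233911
u_B3 = 0.498 / sqrt(6) = 0.20330765
uc = sqrt(0.69007258^2 + 0.57417071^2 + 0.45233911^2 + 0.20330765^2) = 1.0255812
U = k * uc = 3 * 1.0255812
U = 3.0767

3.0767


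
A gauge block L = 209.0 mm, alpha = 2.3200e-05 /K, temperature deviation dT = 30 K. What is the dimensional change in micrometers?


dL = L * alpha * dT
= 209.0 * 2.3200e-05 * 30
= 0.1454640 mm
dL_um = 0.1454640 * 1000 = 145.4640 um

145.4640


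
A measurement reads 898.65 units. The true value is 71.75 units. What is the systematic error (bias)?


Systematic error = measured - true
= 898.65 - 71.75
= 826.9000

826.9000


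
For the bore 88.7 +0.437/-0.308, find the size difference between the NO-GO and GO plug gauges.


GO = nominal - lower_tol (smallest hole = maximum material condition)
GO = 88.7 - 0.308 = 88.392
NO-GO = nominal + upper_tol (largest hole = least material condition)
NO-GO = 88.7 + 0.437 = 89.137
spread = NO-GO - GO = 89.137 - 88.392 = 0.7450

0.7450


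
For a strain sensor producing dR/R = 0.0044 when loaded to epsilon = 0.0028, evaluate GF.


GF = (dR/R) / epsilon
= 0.0044 / 0.0028
= 1.5714

1.5714


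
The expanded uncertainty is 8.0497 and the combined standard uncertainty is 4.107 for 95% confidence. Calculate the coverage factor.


k = U / uc
k = 8.0497 / 4.107
k = 1.96

1.96


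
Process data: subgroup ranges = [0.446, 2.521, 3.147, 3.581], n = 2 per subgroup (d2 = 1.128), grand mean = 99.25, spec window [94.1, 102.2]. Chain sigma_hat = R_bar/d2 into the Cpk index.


R_bar = (0.446 + 2.521 + 3.147 + 3.581) / 4 = 2.42375
sigma = R_bar / d2 = 2.42375 / 1.128 = 2.1487145
Cp = (USL - LSL)/(6*sigma) = (102.2 - 94.1)/(6*2.1487145) = 0.6283
Cpu = (102.2 - 99.25)/(3*2.1487145) = 0.4576
Cpl = (99.25 - 94.1)/(3*2.1487145) = 0.7989
Cpk = min(Cpu, Cpl) = 0.4576

0.4576


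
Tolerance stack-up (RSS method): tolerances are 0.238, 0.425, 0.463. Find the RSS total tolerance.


RSS = sqrt(0.238^2 + 0.425^2 + 0.463^2)
= sqrt(0.451638)
= 0.6720

0.6720


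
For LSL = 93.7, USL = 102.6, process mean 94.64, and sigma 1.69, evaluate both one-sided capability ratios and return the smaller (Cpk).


Cpu = (USL - mean) / (3*sigma) = (102.6 - 94.64) / (3*1.69) = 1.5700
Cpl = (mean - LSL) / (3*sigma) = (94.64 - 93.7) / (3*1.69) = 0.1854
Cpk = min(Cpu, Cpl) = 0.1854

0.1854


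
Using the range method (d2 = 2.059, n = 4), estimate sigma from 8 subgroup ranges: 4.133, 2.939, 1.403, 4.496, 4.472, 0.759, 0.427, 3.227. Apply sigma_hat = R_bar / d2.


R_bar = (4.133 + 2.939 + 1.403 + 4.496 + 4.472 + 0.759 + 0.427 + 3.227) / 8
R_bar = 21.856 / 8 = 2.732
sigma_hat = R_bar / d2 = 2.732 / 2.059 = 1.3269

1.3269


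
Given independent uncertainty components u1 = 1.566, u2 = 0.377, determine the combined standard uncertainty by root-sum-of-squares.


uc = sqrt(1.566^2 + 0.377^2)
uc = sqrt(2.594485)
uc = 1.6107

1.6107


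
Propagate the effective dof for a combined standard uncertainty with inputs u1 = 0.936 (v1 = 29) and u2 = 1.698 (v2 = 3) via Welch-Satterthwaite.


uc = sqrt(u1^2 + u2^2) = sqrt(0.936^2 + 1.698^2) = 1.9388914
v_eff = uc^4 / (u1^4/v1 + u2^4/v2)
= 1.9388914^4 / (0.936^4/29 + 1.698^4/3)
= 14.132335 / 2.7974221
v_eff = 5.0519

5.0519


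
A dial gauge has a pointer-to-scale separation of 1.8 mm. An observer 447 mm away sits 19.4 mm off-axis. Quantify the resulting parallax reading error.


error = h * offset / d
= 1.8 * 19.4 / 447
= 0.0781

0.0781


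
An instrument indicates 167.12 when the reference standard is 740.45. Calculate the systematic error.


Systematic error = measured - true
= 167.12 - 740.45
= -573.3300

-573.3300


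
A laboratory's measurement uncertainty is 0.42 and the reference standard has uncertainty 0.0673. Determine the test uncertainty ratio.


TUR = u_lab / u_ref
= 0.42 / 0.0673
= 6.2407

6.2407


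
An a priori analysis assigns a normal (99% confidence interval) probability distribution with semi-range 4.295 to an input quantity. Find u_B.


u_B = half_width / 2.576
u_B = 4.295 / 2.576
u_B = 1.6673

1.6673


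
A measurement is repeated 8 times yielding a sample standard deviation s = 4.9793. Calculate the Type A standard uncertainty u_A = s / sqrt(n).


u_A = s / sqrt(n)
u_A = 4.9793 / sqrt(8)
u_A = 4.9793 / 2.8284271
u_A = 1.7604

1.7604


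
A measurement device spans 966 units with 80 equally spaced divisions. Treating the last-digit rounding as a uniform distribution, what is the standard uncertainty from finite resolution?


resolution = range / divisions
resolution = 966 / 80 = 12.075
u_res = resolution / (2*sqrt(3))
u_res = 12.075 / 3.4641016
u_res = 3.4858

3.4858


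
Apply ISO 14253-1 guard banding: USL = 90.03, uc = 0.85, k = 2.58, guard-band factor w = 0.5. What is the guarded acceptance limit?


U = k * uc = 2.58 * 0.85 = 2.193
guard band g = w * U = 0.5 * 2.193 = 1.0965
AL = USL - g = 90.03 - 1.0965
AL = 88.9335

88.9335


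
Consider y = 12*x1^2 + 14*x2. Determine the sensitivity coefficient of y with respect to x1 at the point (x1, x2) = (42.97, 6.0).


y = 12*x1^2 + 14*x2
dy/dx1 = 2*12*x1
Evaluate at x1 = 42.97: c1 = 24 * 42.97
c1 = 1031.2800

1031.2800


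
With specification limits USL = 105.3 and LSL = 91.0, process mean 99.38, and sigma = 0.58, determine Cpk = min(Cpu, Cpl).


Cpu = (USL - mean) / (3*sigma) = (105.3 - 99.38) / (3*0.58) = 3.4023
Cpl = (mean - LSL) / (3*sigma) = (99.38 - 91.0) / (3*0.58) = 4.8161
Cpk = min(Cpu, Cpl) = 3.4023

3.4023


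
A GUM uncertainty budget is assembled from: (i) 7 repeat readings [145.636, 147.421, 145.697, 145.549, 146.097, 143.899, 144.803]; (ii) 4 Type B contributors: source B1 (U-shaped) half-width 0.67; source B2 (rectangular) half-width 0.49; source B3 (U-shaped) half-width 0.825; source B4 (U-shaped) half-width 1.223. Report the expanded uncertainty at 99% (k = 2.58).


mean = (145.636 + 147.421 + 145.697 + 145.549 + 146.097 + 143.899 + 144.803) / 7 = 145.586
s = sqrt(sum((x - mean)^2)/(n-1)) = 1.0880865
u_A = s / sqrt(n) = 1.0880865 / sqrt(7) = 0.41125804
u_B1 = 0.67 / sqrt(2) = 0.47376154
u_B2 = 0.49 / sqrt(3) = 0.28290163
u_B3 = 0.825 / sqrt(2) = 0.58336309
u_B4 = 1.223 / sqrt(2) = 0.86479159
uc = sqrt(0.41125804^2 + 0.47376154^2 + 0.28290163^2 + 0.58336309^2 + 0.86479159^2) = 1.2497174
U = k * uc = 2.58 * 1.2497174
U = 3.2243

3.2243


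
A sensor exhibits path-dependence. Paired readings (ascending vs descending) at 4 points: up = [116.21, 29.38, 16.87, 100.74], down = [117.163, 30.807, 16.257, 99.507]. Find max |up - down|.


|116.21 - 117.163| = 0.9530
|29.38 - 30.807| = 1.4270
|16.87 - 16.257| = 0.6130
|100.74 - 99.507| = 1.2330
hysteresis = max(diffs) = 1.4270

1.4270


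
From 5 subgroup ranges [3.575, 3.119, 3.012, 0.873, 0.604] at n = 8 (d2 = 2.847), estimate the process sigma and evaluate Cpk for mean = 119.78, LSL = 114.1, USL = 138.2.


R_bar = (3.575 + 3.119 + 3.012 + 0.873 + 0.604) / 5 = 2.2366
sigma = R_bar / d2 = 2.2366 / 2.847 = 0.78559888
Cp = (USL - LSL)/(6*sigma) = (138.2 - 114.1)/(6*0.78559888) = 5.1129
Cpu = (138.2 - 119.78)/(3*0.78559888) = 7.8157
Cpl = (119.78 - 114.1)/(3*0.78559888) = 2.4101
Cpk = min(Cpu, Cpl) = 2.4101

2.4101
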